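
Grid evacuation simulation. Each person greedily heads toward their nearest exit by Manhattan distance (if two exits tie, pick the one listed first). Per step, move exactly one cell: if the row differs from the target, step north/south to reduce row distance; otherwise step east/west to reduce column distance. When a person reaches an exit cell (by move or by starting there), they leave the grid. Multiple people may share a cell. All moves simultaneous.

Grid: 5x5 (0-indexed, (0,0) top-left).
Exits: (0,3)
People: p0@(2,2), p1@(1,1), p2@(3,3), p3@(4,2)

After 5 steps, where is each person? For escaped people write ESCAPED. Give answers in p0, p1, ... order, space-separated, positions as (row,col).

Step 1: p0:(2,2)->(1,2) | p1:(1,1)->(0,1) | p2:(3,3)->(2,3) | p3:(4,2)->(3,2)
Step 2: p0:(1,2)->(0,2) | p1:(0,1)->(0,2) | p2:(2,3)->(1,3) | p3:(3,2)->(2,2)
Step 3: p0:(0,2)->(0,3)->EXIT | p1:(0,2)->(0,3)->EXIT | p2:(1,3)->(0,3)->EXIT | p3:(2,2)->(1,2)
Step 4: p0:escaped | p1:escaped | p2:escaped | p3:(1,2)->(0,2)
Step 5: p0:escaped | p1:escaped | p2:escaped | p3:(0,2)->(0,3)->EXIT

ESCAPED ESCAPED ESCAPED ESCAPED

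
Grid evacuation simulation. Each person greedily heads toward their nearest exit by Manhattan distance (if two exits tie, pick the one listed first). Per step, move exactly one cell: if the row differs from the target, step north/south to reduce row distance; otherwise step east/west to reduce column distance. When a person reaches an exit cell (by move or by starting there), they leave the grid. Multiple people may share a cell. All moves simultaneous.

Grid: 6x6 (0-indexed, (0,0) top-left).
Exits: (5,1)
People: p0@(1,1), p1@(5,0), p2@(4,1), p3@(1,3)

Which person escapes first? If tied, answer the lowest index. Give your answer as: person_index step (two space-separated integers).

Step 1: p0:(1,1)->(2,1) | p1:(5,0)->(5,1)->EXIT | p2:(4,1)->(5,1)->EXIT | p3:(1,3)->(2,3)
Step 2: p0:(2,1)->(3,1) | p1:escaped | p2:escaped | p3:(2,3)->(3,3)
Step 3: p0:(3,1)->(4,1) | p1:escaped | p2:escaped | p3:(3,3)->(4,3)
Step 4: p0:(4,1)->(5,1)->EXIT | p1:escaped | p2:escaped | p3:(4,3)->(5,3)
Step 5: p0:escaped | p1:escaped | p2:escaped | p3:(5,3)->(5,2)
Step 6: p0:escaped | p1:escaped | p2:escaped | p3:(5,2)->(5,1)->EXIT
Exit steps: [4, 1, 1, 6]
First to escape: p1 at step 1

Answer: 1 1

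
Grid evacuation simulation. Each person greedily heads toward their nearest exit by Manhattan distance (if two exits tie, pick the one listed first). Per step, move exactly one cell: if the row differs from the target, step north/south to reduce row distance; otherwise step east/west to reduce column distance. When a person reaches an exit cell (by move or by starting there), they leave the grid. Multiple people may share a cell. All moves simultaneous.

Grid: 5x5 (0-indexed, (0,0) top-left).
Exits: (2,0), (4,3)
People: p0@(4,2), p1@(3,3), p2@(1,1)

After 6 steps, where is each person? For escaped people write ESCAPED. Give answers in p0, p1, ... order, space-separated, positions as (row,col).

Step 1: p0:(4,2)->(4,3)->EXIT | p1:(3,3)->(4,3)->EXIT | p2:(1,1)->(2,1)
Step 2: p0:escaped | p1:escaped | p2:(2,1)->(2,0)->EXIT

ESCAPED ESCAPED ESCAPED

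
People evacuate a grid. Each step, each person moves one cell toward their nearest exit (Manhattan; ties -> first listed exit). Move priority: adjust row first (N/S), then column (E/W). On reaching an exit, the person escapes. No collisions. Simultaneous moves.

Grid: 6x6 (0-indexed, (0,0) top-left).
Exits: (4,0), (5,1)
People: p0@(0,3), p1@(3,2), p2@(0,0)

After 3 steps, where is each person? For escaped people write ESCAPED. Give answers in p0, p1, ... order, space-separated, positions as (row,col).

Step 1: p0:(0,3)->(1,3) | p1:(3,2)->(4,2) | p2:(0,0)->(1,0)
Step 2: p0:(1,3)->(2,3) | p1:(4,2)->(4,1) | p2:(1,0)->(2,0)
Step 3: p0:(2,3)->(3,3) | p1:(4,1)->(4,0)->EXIT | p2:(2,0)->(3,0)

(3,3) ESCAPED (3,0)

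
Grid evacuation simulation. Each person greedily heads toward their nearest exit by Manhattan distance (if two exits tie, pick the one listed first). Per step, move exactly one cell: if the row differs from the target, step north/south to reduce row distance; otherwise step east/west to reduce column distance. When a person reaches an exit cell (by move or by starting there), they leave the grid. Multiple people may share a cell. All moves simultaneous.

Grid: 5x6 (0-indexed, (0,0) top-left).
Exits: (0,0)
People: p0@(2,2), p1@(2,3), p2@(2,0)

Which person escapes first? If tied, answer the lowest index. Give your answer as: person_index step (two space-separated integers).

Step 1: p0:(2,2)->(1,2) | p1:(2,3)->(1,3) | p2:(2,0)->(1,0)
Step 2: p0:(1,2)->(0,2) | p1:(1,3)->(0,3) | p2:(1,0)->(0,0)->EXIT
Step 3: p0:(0,2)->(0,1) | p1:(0,3)->(0,2) | p2:escaped
Step 4: p0:(0,1)->(0,0)->EXIT | p1:(0,2)->(0,1) | p2:escaped
Step 5: p0:escaped | p1:(0,1)->(0,0)->EXIT | p2:escaped
Exit steps: [4, 5, 2]
First to escape: p2 at step 2

Answer: 2 2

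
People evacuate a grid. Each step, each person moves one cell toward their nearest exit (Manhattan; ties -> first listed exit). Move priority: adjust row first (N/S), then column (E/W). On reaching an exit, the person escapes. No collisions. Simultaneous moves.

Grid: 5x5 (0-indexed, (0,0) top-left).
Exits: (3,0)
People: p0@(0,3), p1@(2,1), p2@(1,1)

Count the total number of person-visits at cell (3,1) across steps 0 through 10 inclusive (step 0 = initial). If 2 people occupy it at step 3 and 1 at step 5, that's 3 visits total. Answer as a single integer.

Step 0: p0@(0,3) p1@(2,1) p2@(1,1) -> at (3,1): 0 [-], cum=0
Step 1: p0@(1,3) p1@(3,1) p2@(2,1) -> at (3,1): 1 [p1], cum=1
Step 2: p0@(2,3) p1@ESC p2@(3,1) -> at (3,1): 1 [p2], cum=2
Step 3: p0@(3,3) p1@ESC p2@ESC -> at (3,1): 0 [-], cum=2
Step 4: p0@(3,2) p1@ESC p2@ESC -> at (3,1): 0 [-], cum=2
Step 5: p0@(3,1) p1@ESC p2@ESC -> at (3,1): 1 [p0], cum=3
Step 6: p0@ESC p1@ESC p2@ESC -> at (3,1): 0 [-], cum=3
Total visits = 3

Answer: 3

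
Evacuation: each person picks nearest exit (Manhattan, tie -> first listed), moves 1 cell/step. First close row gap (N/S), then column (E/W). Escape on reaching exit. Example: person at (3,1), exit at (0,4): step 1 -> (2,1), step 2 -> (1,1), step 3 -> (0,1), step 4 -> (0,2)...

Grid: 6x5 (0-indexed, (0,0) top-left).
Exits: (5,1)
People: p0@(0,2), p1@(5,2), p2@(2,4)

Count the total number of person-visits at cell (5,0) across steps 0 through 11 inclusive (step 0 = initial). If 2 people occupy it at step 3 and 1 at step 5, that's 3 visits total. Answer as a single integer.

Step 0: p0@(0,2) p1@(5,2) p2@(2,4) -> at (5,0): 0 [-], cum=0
Step 1: p0@(1,2) p1@ESC p2@(3,4) -> at (5,0): 0 [-], cum=0
Step 2: p0@(2,2) p1@ESC p2@(4,4) -> at (5,0): 0 [-], cum=0
Step 3: p0@(3,2) p1@ESC p2@(5,4) -> at (5,0): 0 [-], cum=0
Step 4: p0@(4,2) p1@ESC p2@(5,3) -> at (5,0): 0 [-], cum=0
Step 5: p0@(5,2) p1@ESC p2@(5,2) -> at (5,0): 0 [-], cum=0
Step 6: p0@ESC p1@ESC p2@ESC -> at (5,0): 0 [-], cum=0
Total visits = 0

Answer: 0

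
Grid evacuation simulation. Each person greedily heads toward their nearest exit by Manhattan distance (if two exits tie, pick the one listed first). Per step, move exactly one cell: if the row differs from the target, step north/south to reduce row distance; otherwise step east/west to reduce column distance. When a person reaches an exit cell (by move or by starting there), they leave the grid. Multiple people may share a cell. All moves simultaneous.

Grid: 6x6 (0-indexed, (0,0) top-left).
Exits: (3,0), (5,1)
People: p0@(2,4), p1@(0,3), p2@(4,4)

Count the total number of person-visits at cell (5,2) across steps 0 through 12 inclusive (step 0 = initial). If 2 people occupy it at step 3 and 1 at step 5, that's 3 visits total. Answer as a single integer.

Answer: 1

Derivation:
Step 0: p0@(2,4) p1@(0,3) p2@(4,4) -> at (5,2): 0 [-], cum=0
Step 1: p0@(3,4) p1@(1,3) p2@(5,4) -> at (5,2): 0 [-], cum=0
Step 2: p0@(3,3) p1@(2,3) p2@(5,3) -> at (5,2): 0 [-], cum=0
Step 3: p0@(3,2) p1@(3,3) p2@(5,2) -> at (5,2): 1 [p2], cum=1
Step 4: p0@(3,1) p1@(3,2) p2@ESC -> at (5,2): 0 [-], cum=1
Step 5: p0@ESC p1@(3,1) p2@ESC -> at (5,2): 0 [-], cum=1
Step 6: p0@ESC p1@ESC p2@ESC -> at (5,2): 0 [-], cum=1
Total visits = 1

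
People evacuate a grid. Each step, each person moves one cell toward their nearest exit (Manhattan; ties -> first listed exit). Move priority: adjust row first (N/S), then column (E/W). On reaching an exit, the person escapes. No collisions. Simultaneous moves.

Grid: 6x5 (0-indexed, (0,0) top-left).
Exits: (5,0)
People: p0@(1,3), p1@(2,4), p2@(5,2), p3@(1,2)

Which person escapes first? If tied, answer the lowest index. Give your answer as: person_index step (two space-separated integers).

Step 1: p0:(1,3)->(2,3) | p1:(2,4)->(3,4) | p2:(5,2)->(5,1) | p3:(1,2)->(2,2)
Step 2: p0:(2,3)->(3,3) | p1:(3,4)->(4,4) | p2:(5,1)->(5,0)->EXIT | p3:(2,2)->(3,2)
Step 3: p0:(3,3)->(4,3) | p1:(4,4)->(5,4) | p2:escaped | p3:(3,2)->(4,2)
Step 4: p0:(4,3)->(5,3) | p1:(5,4)->(5,3) | p2:escaped | p3:(4,2)->(5,2)
Step 5: p0:(5,3)->(5,2) | p1:(5,3)->(5,2) | p2:escaped | p3:(5,2)->(5,1)
Step 6: p0:(5,2)->(5,1) | p1:(5,2)->(5,1) | p2:escaped | p3:(5,1)->(5,0)->EXIT
Step 7: p0:(5,1)->(5,0)->EXIT | p1:(5,1)->(5,0)->EXIT | p2:escaped | p3:escaped
Exit steps: [7, 7, 2, 6]
First to escape: p2 at step 2

Answer: 2 2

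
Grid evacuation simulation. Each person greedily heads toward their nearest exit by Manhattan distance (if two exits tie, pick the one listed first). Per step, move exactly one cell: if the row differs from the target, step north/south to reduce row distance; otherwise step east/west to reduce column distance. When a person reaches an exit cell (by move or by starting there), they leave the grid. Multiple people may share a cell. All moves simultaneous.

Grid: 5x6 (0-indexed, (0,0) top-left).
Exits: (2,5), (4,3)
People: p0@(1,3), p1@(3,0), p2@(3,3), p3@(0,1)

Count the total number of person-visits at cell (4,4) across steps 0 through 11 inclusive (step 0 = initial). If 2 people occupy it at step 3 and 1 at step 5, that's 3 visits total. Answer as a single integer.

Answer: 0

Derivation:
Step 0: p0@(1,3) p1@(3,0) p2@(3,3) p3@(0,1) -> at (4,4): 0 [-], cum=0
Step 1: p0@(2,3) p1@(4,0) p2@ESC p3@(1,1) -> at (4,4): 0 [-], cum=0
Step 2: p0@(2,4) p1@(4,1) p2@ESC p3@(2,1) -> at (4,4): 0 [-], cum=0
Step 3: p0@ESC p1@(4,2) p2@ESC p3@(2,2) -> at (4,4): 0 [-], cum=0
Step 4: p0@ESC p1@ESC p2@ESC p3@(2,3) -> at (4,4): 0 [-], cum=0
Step 5: p0@ESC p1@ESC p2@ESC p3@(2,4) -> at (4,4): 0 [-], cum=0
Step 6: p0@ESC p1@ESC p2@ESC p3@ESC -> at (4,4): 0 [-], cum=0
Total visits = 0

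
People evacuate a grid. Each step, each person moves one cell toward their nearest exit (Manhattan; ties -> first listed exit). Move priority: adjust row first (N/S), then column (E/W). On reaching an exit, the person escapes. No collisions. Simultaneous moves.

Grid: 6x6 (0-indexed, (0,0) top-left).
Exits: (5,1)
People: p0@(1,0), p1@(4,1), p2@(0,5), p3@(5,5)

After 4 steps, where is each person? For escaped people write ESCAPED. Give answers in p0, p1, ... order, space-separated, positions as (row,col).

Step 1: p0:(1,0)->(2,0) | p1:(4,1)->(5,1)->EXIT | p2:(0,5)->(1,5) | p3:(5,5)->(5,4)
Step 2: p0:(2,0)->(3,0) | p1:escaped | p2:(1,5)->(2,5) | p3:(5,4)->(5,3)
Step 3: p0:(3,0)->(4,0) | p1:escaped | p2:(2,5)->(3,5) | p3:(5,3)->(5,2)
Step 4: p0:(4,0)->(5,0) | p1:escaped | p2:(3,5)->(4,5) | p3:(5,2)->(5,1)->EXIT

(5,0) ESCAPED (4,5) ESCAPED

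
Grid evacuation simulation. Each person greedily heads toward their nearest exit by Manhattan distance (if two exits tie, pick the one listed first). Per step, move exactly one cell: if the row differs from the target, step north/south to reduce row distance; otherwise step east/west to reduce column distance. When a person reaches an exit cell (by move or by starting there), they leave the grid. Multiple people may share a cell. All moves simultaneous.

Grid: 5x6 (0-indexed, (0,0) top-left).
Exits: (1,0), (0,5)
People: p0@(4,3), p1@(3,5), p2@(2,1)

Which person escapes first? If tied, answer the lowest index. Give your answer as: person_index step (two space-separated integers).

Answer: 2 2

Derivation:
Step 1: p0:(4,3)->(3,3) | p1:(3,5)->(2,5) | p2:(2,1)->(1,1)
Step 2: p0:(3,3)->(2,3) | p1:(2,5)->(1,5) | p2:(1,1)->(1,0)->EXIT
Step 3: p0:(2,3)->(1,3) | p1:(1,5)->(0,5)->EXIT | p2:escaped
Step 4: p0:(1,3)->(1,2) | p1:escaped | p2:escaped
Step 5: p0:(1,2)->(1,1) | p1:escaped | p2:escaped
Step 6: p0:(1,1)->(1,0)->EXIT | p1:escaped | p2:escaped
Exit steps: [6, 3, 2]
First to escape: p2 at step 2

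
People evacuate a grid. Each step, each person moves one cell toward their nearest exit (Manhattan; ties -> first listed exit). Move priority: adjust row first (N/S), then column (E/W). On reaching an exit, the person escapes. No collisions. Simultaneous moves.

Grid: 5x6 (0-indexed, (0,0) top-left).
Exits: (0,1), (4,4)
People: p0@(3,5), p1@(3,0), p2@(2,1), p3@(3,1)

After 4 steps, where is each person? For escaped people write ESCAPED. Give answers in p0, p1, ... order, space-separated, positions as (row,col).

Step 1: p0:(3,5)->(4,5) | p1:(3,0)->(2,0) | p2:(2,1)->(1,1) | p3:(3,1)->(2,1)
Step 2: p0:(4,5)->(4,4)->EXIT | p1:(2,0)->(1,0) | p2:(1,1)->(0,1)->EXIT | p3:(2,1)->(1,1)
Step 3: p0:escaped | p1:(1,0)->(0,0) | p2:escaped | p3:(1,1)->(0,1)->EXIT
Step 4: p0:escaped | p1:(0,0)->(0,1)->EXIT | p2:escaped | p3:escaped

ESCAPED ESCAPED ESCAPED ESCAPED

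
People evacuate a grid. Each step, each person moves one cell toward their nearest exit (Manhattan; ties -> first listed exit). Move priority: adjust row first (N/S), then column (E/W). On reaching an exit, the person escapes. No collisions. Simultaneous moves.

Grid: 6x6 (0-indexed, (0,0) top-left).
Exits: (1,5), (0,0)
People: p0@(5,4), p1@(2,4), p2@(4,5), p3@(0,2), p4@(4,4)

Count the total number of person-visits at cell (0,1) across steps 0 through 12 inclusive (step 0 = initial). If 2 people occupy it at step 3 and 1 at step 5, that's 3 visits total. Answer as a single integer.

Answer: 1

Derivation:
Step 0: p0@(5,4) p1@(2,4) p2@(4,5) p3@(0,2) p4@(4,4) -> at (0,1): 0 [-], cum=0
Step 1: p0@(4,4) p1@(1,4) p2@(3,5) p3@(0,1) p4@(3,4) -> at (0,1): 1 [p3], cum=1
Step 2: p0@(3,4) p1@ESC p2@(2,5) p3@ESC p4@(2,4) -> at (0,1): 0 [-], cum=1
Step 3: p0@(2,4) p1@ESC p2@ESC p3@ESC p4@(1,4) -> at (0,1): 0 [-], cum=1
Step 4: p0@(1,4) p1@ESC p2@ESC p3@ESC p4@ESC -> at (0,1): 0 [-], cum=1
Step 5: p0@ESC p1@ESC p2@ESC p3@ESC p4@ESC -> at (0,1): 0 [-], cum=1
Total visits = 1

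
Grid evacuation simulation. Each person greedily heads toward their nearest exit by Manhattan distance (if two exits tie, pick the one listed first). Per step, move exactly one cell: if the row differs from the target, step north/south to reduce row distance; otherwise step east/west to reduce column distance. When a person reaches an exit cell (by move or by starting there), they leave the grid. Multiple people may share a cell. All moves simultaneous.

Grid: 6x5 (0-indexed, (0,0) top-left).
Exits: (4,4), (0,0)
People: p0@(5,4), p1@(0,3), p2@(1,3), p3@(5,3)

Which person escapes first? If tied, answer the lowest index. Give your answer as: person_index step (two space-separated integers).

Answer: 0 1

Derivation:
Step 1: p0:(5,4)->(4,4)->EXIT | p1:(0,3)->(0,2) | p2:(1,3)->(2,3) | p3:(5,3)->(4,3)
Step 2: p0:escaped | p1:(0,2)->(0,1) | p2:(2,3)->(3,3) | p3:(4,3)->(4,4)->EXIT
Step 3: p0:escaped | p1:(0,1)->(0,0)->EXIT | p2:(3,3)->(4,3) | p3:escaped
Step 4: p0:escaped | p1:escaped | p2:(4,3)->(4,4)->EXIT | p3:escaped
Exit steps: [1, 3, 4, 2]
First to escape: p0 at step 1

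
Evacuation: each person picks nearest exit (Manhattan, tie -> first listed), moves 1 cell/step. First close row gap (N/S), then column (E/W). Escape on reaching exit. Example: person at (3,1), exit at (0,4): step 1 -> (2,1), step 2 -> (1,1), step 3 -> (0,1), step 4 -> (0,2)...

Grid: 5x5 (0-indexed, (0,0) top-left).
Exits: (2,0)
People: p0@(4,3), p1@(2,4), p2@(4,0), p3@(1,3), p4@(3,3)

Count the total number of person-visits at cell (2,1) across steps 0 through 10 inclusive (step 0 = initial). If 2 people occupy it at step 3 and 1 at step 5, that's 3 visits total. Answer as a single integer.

Answer: 4

Derivation:
Step 0: p0@(4,3) p1@(2,4) p2@(4,0) p3@(1,3) p4@(3,3) -> at (2,1): 0 [-], cum=0
Step 1: p0@(3,3) p1@(2,3) p2@(3,0) p3@(2,3) p4@(2,3) -> at (2,1): 0 [-], cum=0
Step 2: p0@(2,3) p1@(2,2) p2@ESC p3@(2,2) p4@(2,2) -> at (2,1): 0 [-], cum=0
Step 3: p0@(2,2) p1@(2,1) p2@ESC p3@(2,1) p4@(2,1) -> at (2,1): 3 [p1,p3,p4], cum=3
Step 4: p0@(2,1) p1@ESC p2@ESC p3@ESC p4@ESC -> at (2,1): 1 [p0], cum=4
Step 5: p0@ESC p1@ESC p2@ESC p3@ESC p4@ESC -> at (2,1): 0 [-], cum=4
Total visits = 4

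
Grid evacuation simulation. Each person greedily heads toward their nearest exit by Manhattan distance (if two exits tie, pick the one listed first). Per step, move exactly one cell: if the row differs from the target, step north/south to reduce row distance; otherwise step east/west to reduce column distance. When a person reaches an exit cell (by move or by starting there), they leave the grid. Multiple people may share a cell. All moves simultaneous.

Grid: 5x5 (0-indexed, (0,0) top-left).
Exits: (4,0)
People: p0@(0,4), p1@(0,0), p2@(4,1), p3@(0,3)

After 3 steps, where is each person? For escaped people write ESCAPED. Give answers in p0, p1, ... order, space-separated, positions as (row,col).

Step 1: p0:(0,4)->(1,4) | p1:(0,0)->(1,0) | p2:(4,1)->(4,0)->EXIT | p3:(0,3)->(1,3)
Step 2: p0:(1,4)->(2,4) | p1:(1,0)->(2,0) | p2:escaped | p3:(1,3)->(2,3)
Step 3: p0:(2,4)->(3,4) | p1:(2,0)->(3,0) | p2:escaped | p3:(2,3)->(3,3)

(3,4) (3,0) ESCAPED (3,3)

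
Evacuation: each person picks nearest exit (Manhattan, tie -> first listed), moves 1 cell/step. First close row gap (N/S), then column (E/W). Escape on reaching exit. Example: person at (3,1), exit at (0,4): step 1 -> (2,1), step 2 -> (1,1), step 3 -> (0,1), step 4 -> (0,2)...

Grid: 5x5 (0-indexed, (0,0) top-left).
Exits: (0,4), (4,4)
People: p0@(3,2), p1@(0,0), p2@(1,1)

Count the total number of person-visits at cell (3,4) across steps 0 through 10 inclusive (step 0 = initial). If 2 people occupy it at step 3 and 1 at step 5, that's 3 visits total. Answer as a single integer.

Answer: 0

Derivation:
Step 0: p0@(3,2) p1@(0,0) p2@(1,1) -> at (3,4): 0 [-], cum=0
Step 1: p0@(4,2) p1@(0,1) p2@(0,1) -> at (3,4): 0 [-], cum=0
Step 2: p0@(4,3) p1@(0,2) p2@(0,2) -> at (3,4): 0 [-], cum=0
Step 3: p0@ESC p1@(0,3) p2@(0,3) -> at (3,4): 0 [-], cum=0
Step 4: p0@ESC p1@ESC p2@ESC -> at (3,4): 0 [-], cum=0
Total visits = 0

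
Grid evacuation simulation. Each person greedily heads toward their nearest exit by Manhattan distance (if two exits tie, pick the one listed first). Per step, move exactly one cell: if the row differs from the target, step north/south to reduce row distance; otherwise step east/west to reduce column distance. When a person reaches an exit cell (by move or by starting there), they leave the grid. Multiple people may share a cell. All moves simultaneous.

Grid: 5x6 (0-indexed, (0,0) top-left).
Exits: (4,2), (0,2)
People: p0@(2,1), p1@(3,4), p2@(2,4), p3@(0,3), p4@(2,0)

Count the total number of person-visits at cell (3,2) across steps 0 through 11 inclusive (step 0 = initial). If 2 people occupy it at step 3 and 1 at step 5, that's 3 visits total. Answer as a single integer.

Answer: 0

Derivation:
Step 0: p0@(2,1) p1@(3,4) p2@(2,4) p3@(0,3) p4@(2,0) -> at (3,2): 0 [-], cum=0
Step 1: p0@(3,1) p1@(4,4) p2@(3,4) p3@ESC p4@(3,0) -> at (3,2): 0 [-], cum=0
Step 2: p0@(4,1) p1@(4,3) p2@(4,4) p3@ESC p4@(4,0) -> at (3,2): 0 [-], cum=0
Step 3: p0@ESC p1@ESC p2@(4,3) p3@ESC p4@(4,1) -> at (3,2): 0 [-], cum=0
Step 4: p0@ESC p1@ESC p2@ESC p3@ESC p4@ESC -> at (3,2): 0 [-], cum=0
Total visits = 0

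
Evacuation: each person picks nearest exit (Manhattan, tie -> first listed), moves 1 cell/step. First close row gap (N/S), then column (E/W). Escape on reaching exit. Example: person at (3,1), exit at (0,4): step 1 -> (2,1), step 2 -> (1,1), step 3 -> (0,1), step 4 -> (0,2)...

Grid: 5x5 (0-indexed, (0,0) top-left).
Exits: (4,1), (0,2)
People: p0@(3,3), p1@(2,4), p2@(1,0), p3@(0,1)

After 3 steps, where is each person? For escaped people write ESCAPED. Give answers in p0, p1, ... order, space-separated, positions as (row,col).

Step 1: p0:(3,3)->(4,3) | p1:(2,4)->(1,4) | p2:(1,0)->(0,0) | p3:(0,1)->(0,2)->EXIT
Step 2: p0:(4,3)->(4,2) | p1:(1,4)->(0,4) | p2:(0,0)->(0,1) | p3:escaped
Step 3: p0:(4,2)->(4,1)->EXIT | p1:(0,4)->(0,3) | p2:(0,1)->(0,2)->EXIT | p3:escaped

ESCAPED (0,3) ESCAPED ESCAPED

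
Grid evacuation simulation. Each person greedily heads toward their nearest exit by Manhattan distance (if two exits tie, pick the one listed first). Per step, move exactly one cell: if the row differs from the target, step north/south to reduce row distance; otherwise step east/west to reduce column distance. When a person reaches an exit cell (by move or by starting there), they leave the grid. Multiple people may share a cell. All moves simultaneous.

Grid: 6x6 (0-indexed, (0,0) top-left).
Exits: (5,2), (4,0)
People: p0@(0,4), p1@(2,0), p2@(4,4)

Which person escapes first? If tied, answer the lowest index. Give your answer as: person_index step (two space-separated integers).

Answer: 1 2

Derivation:
Step 1: p0:(0,4)->(1,4) | p1:(2,0)->(3,0) | p2:(4,4)->(5,4)
Step 2: p0:(1,4)->(2,4) | p1:(3,0)->(4,0)->EXIT | p2:(5,4)->(5,3)
Step 3: p0:(2,4)->(3,4) | p1:escaped | p2:(5,3)->(5,2)->EXIT
Step 4: p0:(3,4)->(4,4) | p1:escaped | p2:escaped
Step 5: p0:(4,4)->(5,4) | p1:escaped | p2:escaped
Step 6: p0:(5,4)->(5,3) | p1:escaped | p2:escaped
Step 7: p0:(5,3)->(5,2)->EXIT | p1:escaped | p2:escaped
Exit steps: [7, 2, 3]
First to escape: p1 at step 2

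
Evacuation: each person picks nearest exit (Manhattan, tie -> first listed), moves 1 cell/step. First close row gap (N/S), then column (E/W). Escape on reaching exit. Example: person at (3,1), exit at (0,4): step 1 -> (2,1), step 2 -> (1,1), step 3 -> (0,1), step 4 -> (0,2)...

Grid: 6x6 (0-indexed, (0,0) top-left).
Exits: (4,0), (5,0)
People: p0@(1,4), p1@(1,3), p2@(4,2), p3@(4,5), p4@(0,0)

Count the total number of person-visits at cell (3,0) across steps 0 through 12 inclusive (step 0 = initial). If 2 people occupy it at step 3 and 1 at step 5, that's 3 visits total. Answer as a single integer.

Step 0: p0@(1,4) p1@(1,3) p2@(4,2) p3@(4,5) p4@(0,0) -> at (3,0): 0 [-], cum=0
Step 1: p0@(2,4) p1@(2,3) p2@(4,1) p3@(4,4) p4@(1,0) -> at (3,0): 0 [-], cum=0
Step 2: p0@(3,4) p1@(3,3) p2@ESC p3@(4,3) p4@(2,0) -> at (3,0): 0 [-], cum=0
Step 3: p0@(4,4) p1@(4,3) p2@ESC p3@(4,2) p4@(3,0) -> at (3,0): 1 [p4], cum=1
Step 4: p0@(4,3) p1@(4,2) p2@ESC p3@(4,1) p4@ESC -> at (3,0): 0 [-], cum=1
Step 5: p0@(4,2) p1@(4,1) p2@ESC p3@ESC p4@ESC -> at (3,0): 0 [-], cum=1
Step 6: p0@(4,1) p1@ESC p2@ESC p3@ESC p4@ESC -> at (3,0): 0 [-], cum=1
Step 7: p0@ESC p1@ESC p2@ESC p3@ESC p4@ESC -> at (3,0): 0 [-], cum=1
Total visits = 1

Answer: 1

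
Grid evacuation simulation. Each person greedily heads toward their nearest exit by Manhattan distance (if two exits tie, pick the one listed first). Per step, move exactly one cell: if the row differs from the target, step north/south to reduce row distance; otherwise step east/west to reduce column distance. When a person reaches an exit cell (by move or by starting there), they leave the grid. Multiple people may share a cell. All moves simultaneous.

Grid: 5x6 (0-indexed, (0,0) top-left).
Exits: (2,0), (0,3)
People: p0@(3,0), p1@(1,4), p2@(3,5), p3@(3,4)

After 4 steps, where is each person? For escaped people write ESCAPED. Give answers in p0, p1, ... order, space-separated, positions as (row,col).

Step 1: p0:(3,0)->(2,0)->EXIT | p1:(1,4)->(0,4) | p2:(3,5)->(2,5) | p3:(3,4)->(2,4)
Step 2: p0:escaped | p1:(0,4)->(0,3)->EXIT | p2:(2,5)->(1,5) | p3:(2,4)->(1,4)
Step 3: p0:escaped | p1:escaped | p2:(1,5)->(0,5) | p3:(1,4)->(0,4)
Step 4: p0:escaped | p1:escaped | p2:(0,5)->(0,4) | p3:(0,4)->(0,3)->EXIT

ESCAPED ESCAPED (0,4) ESCAPED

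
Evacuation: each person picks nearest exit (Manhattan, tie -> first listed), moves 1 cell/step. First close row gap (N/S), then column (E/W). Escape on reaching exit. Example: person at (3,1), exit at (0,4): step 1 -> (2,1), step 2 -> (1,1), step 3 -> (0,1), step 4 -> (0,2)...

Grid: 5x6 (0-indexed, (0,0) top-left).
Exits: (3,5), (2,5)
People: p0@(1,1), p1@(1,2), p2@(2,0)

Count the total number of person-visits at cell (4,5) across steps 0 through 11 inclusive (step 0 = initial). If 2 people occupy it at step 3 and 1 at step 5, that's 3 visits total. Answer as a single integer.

Step 0: p0@(1,1) p1@(1,2) p2@(2,0) -> at (4,5): 0 [-], cum=0
Step 1: p0@(2,1) p1@(2,2) p2@(2,1) -> at (4,5): 0 [-], cum=0
Step 2: p0@(2,2) p1@(2,3) p2@(2,2) -> at (4,5): 0 [-], cum=0
Step 3: p0@(2,3) p1@(2,4) p2@(2,3) -> at (4,5): 0 [-], cum=0
Step 4: p0@(2,4) p1@ESC p2@(2,4) -> at (4,5): 0 [-], cum=0
Step 5: p0@ESC p1@ESC p2@ESC -> at (4,5): 0 [-], cum=0
Total visits = 0

Answer: 0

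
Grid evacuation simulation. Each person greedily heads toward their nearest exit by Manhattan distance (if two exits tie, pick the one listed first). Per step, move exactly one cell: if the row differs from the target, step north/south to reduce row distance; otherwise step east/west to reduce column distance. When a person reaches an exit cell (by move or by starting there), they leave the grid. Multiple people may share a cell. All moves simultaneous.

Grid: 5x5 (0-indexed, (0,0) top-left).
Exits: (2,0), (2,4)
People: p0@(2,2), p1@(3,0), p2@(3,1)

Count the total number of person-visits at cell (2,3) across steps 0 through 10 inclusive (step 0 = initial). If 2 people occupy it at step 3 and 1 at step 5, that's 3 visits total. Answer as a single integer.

Answer: 0

Derivation:
Step 0: p0@(2,2) p1@(3,0) p2@(3,1) -> at (2,3): 0 [-], cum=0
Step 1: p0@(2,1) p1@ESC p2@(2,1) -> at (2,3): 0 [-], cum=0
Step 2: p0@ESC p1@ESC p2@ESC -> at (2,3): 0 [-], cum=0
Total visits = 0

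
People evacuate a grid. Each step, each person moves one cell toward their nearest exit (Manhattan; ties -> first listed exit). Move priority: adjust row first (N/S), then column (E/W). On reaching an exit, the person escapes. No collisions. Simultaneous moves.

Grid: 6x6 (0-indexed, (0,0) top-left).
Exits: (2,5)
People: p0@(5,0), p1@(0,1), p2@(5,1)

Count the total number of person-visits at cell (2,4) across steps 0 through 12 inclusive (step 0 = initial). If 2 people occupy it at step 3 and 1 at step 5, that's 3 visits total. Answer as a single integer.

Step 0: p0@(5,0) p1@(0,1) p2@(5,1) -> at (2,4): 0 [-], cum=0
Step 1: p0@(4,0) p1@(1,1) p2@(4,1) -> at (2,4): 0 [-], cum=0
Step 2: p0@(3,0) p1@(2,1) p2@(3,1) -> at (2,4): 0 [-], cum=0
Step 3: p0@(2,0) p1@(2,2) p2@(2,1) -> at (2,4): 0 [-], cum=0
Step 4: p0@(2,1) p1@(2,3) p2@(2,2) -> at (2,4): 0 [-], cum=0
Step 5: p0@(2,2) p1@(2,4) p2@(2,3) -> at (2,4): 1 [p1], cum=1
Step 6: p0@(2,3) p1@ESC p2@(2,4) -> at (2,4): 1 [p2], cum=2
Step 7: p0@(2,4) p1@ESC p2@ESC -> at (2,4): 1 [p0], cum=3
Step 8: p0@ESC p1@ESC p2@ESC -> at (2,4): 0 [-], cum=3
Total visits = 3

Answer: 3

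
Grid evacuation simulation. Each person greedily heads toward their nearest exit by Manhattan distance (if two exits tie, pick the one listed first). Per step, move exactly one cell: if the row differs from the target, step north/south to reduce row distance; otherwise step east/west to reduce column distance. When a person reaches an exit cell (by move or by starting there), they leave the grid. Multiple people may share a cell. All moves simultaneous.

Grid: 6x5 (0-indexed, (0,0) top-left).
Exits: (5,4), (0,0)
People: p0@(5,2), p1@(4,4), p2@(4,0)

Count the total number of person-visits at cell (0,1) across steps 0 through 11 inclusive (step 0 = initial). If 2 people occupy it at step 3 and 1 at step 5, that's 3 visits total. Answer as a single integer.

Step 0: p0@(5,2) p1@(4,4) p2@(4,0) -> at (0,1): 0 [-], cum=0
Step 1: p0@(5,3) p1@ESC p2@(3,0) -> at (0,1): 0 [-], cum=0
Step 2: p0@ESC p1@ESC p2@(2,0) -> at (0,1): 0 [-], cum=0
Step 3: p0@ESC p1@ESC p2@(1,0) -> at (0,1): 0 [-], cum=0
Step 4: p0@ESC p1@ESC p2@ESC -> at (0,1): 0 [-], cum=0
Total visits = 0

Answer: 0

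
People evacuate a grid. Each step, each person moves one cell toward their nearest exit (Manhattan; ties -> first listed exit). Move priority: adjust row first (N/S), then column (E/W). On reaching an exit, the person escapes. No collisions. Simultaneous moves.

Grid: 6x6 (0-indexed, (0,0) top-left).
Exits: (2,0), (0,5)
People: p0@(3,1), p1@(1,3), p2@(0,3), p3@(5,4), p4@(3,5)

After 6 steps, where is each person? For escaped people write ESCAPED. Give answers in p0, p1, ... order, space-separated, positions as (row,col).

Step 1: p0:(3,1)->(2,1) | p1:(1,3)->(0,3) | p2:(0,3)->(0,4) | p3:(5,4)->(4,4) | p4:(3,5)->(2,5)
Step 2: p0:(2,1)->(2,0)->EXIT | p1:(0,3)->(0,4) | p2:(0,4)->(0,5)->EXIT | p3:(4,4)->(3,4) | p4:(2,5)->(1,5)
Step 3: p0:escaped | p1:(0,4)->(0,5)->EXIT | p2:escaped | p3:(3,4)->(2,4) | p4:(1,5)->(0,5)->EXIT
Step 4: p0:escaped | p1:escaped | p2:escaped | p3:(2,4)->(1,4) | p4:escaped
Step 5: p0:escaped | p1:escaped | p2:escaped | p3:(1,4)->(0,4) | p4:escaped
Step 6: p0:escaped | p1:escaped | p2:escaped | p3:(0,4)->(0,5)->EXIT | p4:escaped

ESCAPED ESCAPED ESCAPED ESCAPED ESCAPED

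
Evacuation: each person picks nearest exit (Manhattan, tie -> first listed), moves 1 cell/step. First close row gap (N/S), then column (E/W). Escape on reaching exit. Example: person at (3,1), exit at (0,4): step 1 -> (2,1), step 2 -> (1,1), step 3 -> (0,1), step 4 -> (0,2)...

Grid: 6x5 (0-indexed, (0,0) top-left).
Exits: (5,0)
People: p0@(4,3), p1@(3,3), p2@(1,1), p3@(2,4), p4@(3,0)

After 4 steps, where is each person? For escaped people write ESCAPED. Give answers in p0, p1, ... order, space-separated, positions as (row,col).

Step 1: p0:(4,3)->(5,3) | p1:(3,3)->(4,3) | p2:(1,1)->(2,1) | p3:(2,4)->(3,4) | p4:(3,0)->(4,0)
Step 2: p0:(5,3)->(5,2) | p1:(4,3)->(5,3) | p2:(2,1)->(3,1) | p3:(3,4)->(4,4) | p4:(4,0)->(5,0)->EXIT
Step 3: p0:(5,2)->(5,1) | p1:(5,3)->(5,2) | p2:(3,1)->(4,1) | p3:(4,4)->(5,4) | p4:escaped
Step 4: p0:(5,1)->(5,0)->EXIT | p1:(5,2)->(5,1) | p2:(4,1)->(5,1) | p3:(5,4)->(5,3) | p4:escaped

ESCAPED (5,1) (5,1) (5,3) ESCAPED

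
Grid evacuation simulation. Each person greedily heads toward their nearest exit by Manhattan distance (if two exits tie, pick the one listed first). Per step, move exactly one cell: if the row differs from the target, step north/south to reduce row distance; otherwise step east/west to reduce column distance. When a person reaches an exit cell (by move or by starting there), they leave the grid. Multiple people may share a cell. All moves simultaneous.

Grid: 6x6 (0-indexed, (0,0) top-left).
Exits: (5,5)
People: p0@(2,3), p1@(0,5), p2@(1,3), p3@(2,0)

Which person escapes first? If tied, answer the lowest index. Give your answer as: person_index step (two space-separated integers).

Answer: 0 5

Derivation:
Step 1: p0:(2,3)->(3,3) | p1:(0,5)->(1,5) | p2:(1,3)->(2,3) | p3:(2,0)->(3,0)
Step 2: p0:(3,3)->(4,3) | p1:(1,5)->(2,5) | p2:(2,3)->(3,3) | p3:(3,0)->(4,0)
Step 3: p0:(4,3)->(5,3) | p1:(2,5)->(3,5) | p2:(3,3)->(4,3) | p3:(4,0)->(5,0)
Step 4: p0:(5,3)->(5,4) | p1:(3,5)->(4,5) | p2:(4,3)->(5,3) | p3:(5,0)->(5,1)
Step 5: p0:(5,4)->(5,5)->EXIT | p1:(4,5)->(5,5)->EXIT | p2:(5,3)->(5,4) | p3:(5,1)->(5,2)
Step 6: p0:escaped | p1:escaped | p2:(5,4)->(5,5)->EXIT | p3:(5,2)->(5,3)
Step 7: p0:escaped | p1:escaped | p2:escaped | p3:(5,3)->(5,4)
Step 8: p0:escaped | p1:escaped | p2:escaped | p3:(5,4)->(5,5)->EXIT
Exit steps: [5, 5, 6, 8]
First to escape: p0 at step 5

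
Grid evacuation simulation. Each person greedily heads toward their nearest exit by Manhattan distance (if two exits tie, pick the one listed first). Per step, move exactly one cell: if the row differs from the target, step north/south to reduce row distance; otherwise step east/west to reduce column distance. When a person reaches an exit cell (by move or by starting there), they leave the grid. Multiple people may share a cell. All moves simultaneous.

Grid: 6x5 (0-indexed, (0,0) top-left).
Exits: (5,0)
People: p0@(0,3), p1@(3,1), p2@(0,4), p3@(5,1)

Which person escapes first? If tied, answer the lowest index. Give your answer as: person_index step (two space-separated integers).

Answer: 3 1

Derivation:
Step 1: p0:(0,3)->(1,3) | p1:(3,1)->(4,1) | p2:(0,4)->(1,4) | p3:(5,1)->(5,0)->EXIT
Step 2: p0:(1,3)->(2,3) | p1:(4,1)->(5,1) | p2:(1,4)->(2,4) | p3:escaped
Step 3: p0:(2,3)->(3,3) | p1:(5,1)->(5,0)->EXIT | p2:(2,4)->(3,4) | p3:escaped
Step 4: p0:(3,3)->(4,3) | p1:escaped | p2:(3,4)->(4,4) | p3:escaped
Step 5: p0:(4,3)->(5,3) | p1:escaped | p2:(4,4)->(5,4) | p3:escaped
Step 6: p0:(5,3)->(5,2) | p1:escaped | p2:(5,4)->(5,3) | p3:escaped
Step 7: p0:(5,2)->(5,1) | p1:escaped | p2:(5,3)->(5,2) | p3:escaped
Step 8: p0:(5,1)->(5,0)->EXIT | p1:escaped | p2:(5,2)->(5,1) | p3:escaped
Step 9: p0:escaped | p1:escaped | p2:(5,1)->(5,0)->EXIT | p3:escaped
Exit steps: [8, 3, 9, 1]
First to escape: p3 at step 1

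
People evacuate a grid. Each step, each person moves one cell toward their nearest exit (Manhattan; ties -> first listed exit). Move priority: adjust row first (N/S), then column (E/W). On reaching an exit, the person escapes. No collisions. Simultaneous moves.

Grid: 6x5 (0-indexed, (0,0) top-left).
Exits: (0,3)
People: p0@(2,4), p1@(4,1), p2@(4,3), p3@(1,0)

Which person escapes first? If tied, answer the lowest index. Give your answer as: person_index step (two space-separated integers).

Answer: 0 3

Derivation:
Step 1: p0:(2,4)->(1,4) | p1:(4,1)->(3,1) | p2:(4,3)->(3,3) | p3:(1,0)->(0,0)
Step 2: p0:(1,4)->(0,4) | p1:(3,1)->(2,1) | p2:(3,3)->(2,3) | p3:(0,0)->(0,1)
Step 3: p0:(0,4)->(0,3)->EXIT | p1:(2,1)->(1,1) | p2:(2,3)->(1,3) | p3:(0,1)->(0,2)
Step 4: p0:escaped | p1:(1,1)->(0,1) | p2:(1,3)->(0,3)->EXIT | p3:(0,2)->(0,3)->EXIT
Step 5: p0:escaped | p1:(0,1)->(0,2) | p2:escaped | p3:escaped
Step 6: p0:escaped | p1:(0,2)->(0,3)->EXIT | p2:escaped | p3:escaped
Exit steps: [3, 6, 4, 4]
First to escape: p0 at step 3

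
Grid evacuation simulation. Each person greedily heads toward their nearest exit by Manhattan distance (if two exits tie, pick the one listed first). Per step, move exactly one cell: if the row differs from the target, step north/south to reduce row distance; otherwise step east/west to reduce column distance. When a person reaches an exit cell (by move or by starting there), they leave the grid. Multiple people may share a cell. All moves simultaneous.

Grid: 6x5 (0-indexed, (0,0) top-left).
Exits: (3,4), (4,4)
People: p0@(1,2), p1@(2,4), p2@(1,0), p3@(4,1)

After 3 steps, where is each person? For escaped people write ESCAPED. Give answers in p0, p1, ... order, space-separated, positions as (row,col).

Step 1: p0:(1,2)->(2,2) | p1:(2,4)->(3,4)->EXIT | p2:(1,0)->(2,0) | p3:(4,1)->(4,2)
Step 2: p0:(2,2)->(3,2) | p1:escaped | p2:(2,0)->(3,0) | p3:(4,2)->(4,3)
Step 3: p0:(3,2)->(3,3) | p1:escaped | p2:(3,0)->(3,1) | p3:(4,3)->(4,4)->EXIT

(3,3) ESCAPED (3,1) ESCAPED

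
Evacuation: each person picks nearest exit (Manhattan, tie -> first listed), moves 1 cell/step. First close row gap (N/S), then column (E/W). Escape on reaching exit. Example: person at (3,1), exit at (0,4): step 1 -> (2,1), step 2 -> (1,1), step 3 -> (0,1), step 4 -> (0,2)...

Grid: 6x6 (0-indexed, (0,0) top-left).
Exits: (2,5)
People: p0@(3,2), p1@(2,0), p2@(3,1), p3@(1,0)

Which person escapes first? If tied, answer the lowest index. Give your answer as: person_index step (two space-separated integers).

Step 1: p0:(3,2)->(2,2) | p1:(2,0)->(2,1) | p2:(3,1)->(2,1) | p3:(1,0)->(2,0)
Step 2: p0:(2,2)->(2,3) | p1:(2,1)->(2,2) | p2:(2,1)->(2,2) | p3:(2,0)->(2,1)
Step 3: p0:(2,3)->(2,4) | p1:(2,2)->(2,3) | p2:(2,2)->(2,3) | p3:(2,1)->(2,2)
Step 4: p0:(2,4)->(2,5)->EXIT | p1:(2,3)->(2,4) | p2:(2,3)->(2,4) | p3:(2,2)->(2,3)
Step 5: p0:escaped | p1:(2,4)->(2,5)->EXIT | p2:(2,4)->(2,5)->EXIT | p3:(2,3)->(2,4)
Step 6: p0:escaped | p1:escaped | p2:escaped | p3:(2,4)->(2,5)->EXIT
Exit steps: [4, 5, 5, 6]
First to escape: p0 at step 4

Answer: 0 4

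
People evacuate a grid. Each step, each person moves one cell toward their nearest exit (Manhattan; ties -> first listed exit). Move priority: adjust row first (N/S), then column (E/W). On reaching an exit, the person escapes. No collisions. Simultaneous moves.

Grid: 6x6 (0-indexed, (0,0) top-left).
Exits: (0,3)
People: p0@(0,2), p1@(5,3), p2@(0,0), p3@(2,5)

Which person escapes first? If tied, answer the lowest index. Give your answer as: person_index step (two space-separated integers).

Step 1: p0:(0,2)->(0,3)->EXIT | p1:(5,3)->(4,3) | p2:(0,0)->(0,1) | p3:(2,5)->(1,5)
Step 2: p0:escaped | p1:(4,3)->(3,3) | p2:(0,1)->(0,2) | p3:(1,5)->(0,5)
Step 3: p0:escaped | p1:(3,3)->(2,3) | p2:(0,2)->(0,3)->EXIT | p3:(0,5)->(0,4)
Step 4: p0:escaped | p1:(2,3)->(1,3) | p2:escaped | p3:(0,4)->(0,3)->EXIT
Step 5: p0:escaped | p1:(1,3)->(0,3)->EXIT | p2:escaped | p3:escaped
Exit steps: [1, 5, 3, 4]
First to escape: p0 at step 1

Answer: 0 1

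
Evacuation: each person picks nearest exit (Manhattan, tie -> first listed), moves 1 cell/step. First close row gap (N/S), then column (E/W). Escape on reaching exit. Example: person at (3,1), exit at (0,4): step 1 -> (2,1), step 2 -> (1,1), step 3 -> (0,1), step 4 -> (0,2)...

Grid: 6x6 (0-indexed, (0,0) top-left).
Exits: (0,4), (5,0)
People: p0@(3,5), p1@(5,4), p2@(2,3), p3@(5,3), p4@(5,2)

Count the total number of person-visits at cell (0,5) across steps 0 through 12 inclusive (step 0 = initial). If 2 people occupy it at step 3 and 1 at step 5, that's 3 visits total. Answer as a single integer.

Answer: 1

Derivation:
Step 0: p0@(3,5) p1@(5,4) p2@(2,3) p3@(5,3) p4@(5,2) -> at (0,5): 0 [-], cum=0
Step 1: p0@(2,5) p1@(5,3) p2@(1,3) p3@(5,2) p4@(5,1) -> at (0,5): 0 [-], cum=0
Step 2: p0@(1,5) p1@(5,2) p2@(0,3) p3@(5,1) p4@ESC -> at (0,5): 0 [-], cum=0
Step 3: p0@(0,5) p1@(5,1) p2@ESC p3@ESC p4@ESC -> at (0,5): 1 [p0], cum=1
Step 4: p0@ESC p1@ESC p2@ESC p3@ESC p4@ESC -> at (0,5): 0 [-], cum=1
Total visits = 1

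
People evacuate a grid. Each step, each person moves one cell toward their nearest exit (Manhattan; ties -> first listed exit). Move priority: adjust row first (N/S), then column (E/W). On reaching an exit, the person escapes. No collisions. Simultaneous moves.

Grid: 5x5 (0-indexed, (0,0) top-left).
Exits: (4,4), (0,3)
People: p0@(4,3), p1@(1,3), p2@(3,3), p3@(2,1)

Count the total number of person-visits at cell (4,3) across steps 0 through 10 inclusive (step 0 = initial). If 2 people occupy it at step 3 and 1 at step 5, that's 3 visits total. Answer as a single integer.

Answer: 2

Derivation:
Step 0: p0@(4,3) p1@(1,3) p2@(3,3) p3@(2,1) -> at (4,3): 1 [p0], cum=1
Step 1: p0@ESC p1@ESC p2@(4,3) p3@(1,1) -> at (4,3): 1 [p2], cum=2
Step 2: p0@ESC p1@ESC p2@ESC p3@(0,1) -> at (4,3): 0 [-], cum=2
Step 3: p0@ESC p1@ESC p2@ESC p3@(0,2) -> at (4,3): 0 [-], cum=2
Step 4: p0@ESC p1@ESC p2@ESC p3@ESC -> at (4,3): 0 [-], cum=2
Total visits = 2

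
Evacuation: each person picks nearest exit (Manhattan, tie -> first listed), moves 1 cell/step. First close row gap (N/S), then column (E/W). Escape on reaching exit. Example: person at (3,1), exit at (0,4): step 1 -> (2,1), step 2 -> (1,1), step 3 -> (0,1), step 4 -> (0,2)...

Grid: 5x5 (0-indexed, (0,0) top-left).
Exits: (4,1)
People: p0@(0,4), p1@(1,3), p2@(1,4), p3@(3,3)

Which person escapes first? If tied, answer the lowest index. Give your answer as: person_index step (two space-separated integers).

Answer: 3 3

Derivation:
Step 1: p0:(0,4)->(1,4) | p1:(1,3)->(2,3) | p2:(1,4)->(2,4) | p3:(3,3)->(4,3)
Step 2: p0:(1,4)->(2,4) | p1:(2,3)->(3,3) | p2:(2,4)->(3,4) | p3:(4,3)->(4,2)
Step 3: p0:(2,4)->(3,4) | p1:(3,3)->(4,3) | p2:(3,4)->(4,4) | p3:(4,2)->(4,1)->EXIT
Step 4: p0:(3,4)->(4,4) | p1:(4,3)->(4,2) | p2:(4,4)->(4,3) | p3:escaped
Step 5: p0:(4,4)->(4,3) | p1:(4,2)->(4,1)->EXIT | p2:(4,3)->(4,2) | p3:escaped
Step 6: p0:(4,3)->(4,2) | p1:escaped | p2:(4,2)->(4,1)->EXIT | p3:escaped
Step 7: p0:(4,2)->(4,1)->EXIT | p1:escaped | p2:escaped | p3:escaped
Exit steps: [7, 5, 6, 3]
First to escape: p3 at step 3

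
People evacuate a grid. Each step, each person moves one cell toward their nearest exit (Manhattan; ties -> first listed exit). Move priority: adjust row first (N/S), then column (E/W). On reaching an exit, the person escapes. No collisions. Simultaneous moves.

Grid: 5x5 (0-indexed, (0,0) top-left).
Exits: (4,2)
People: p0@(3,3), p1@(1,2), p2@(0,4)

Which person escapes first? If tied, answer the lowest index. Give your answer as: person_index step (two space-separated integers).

Step 1: p0:(3,3)->(4,3) | p1:(1,2)->(2,2) | p2:(0,4)->(1,4)
Step 2: p0:(4,3)->(4,2)->EXIT | p1:(2,2)->(3,2) | p2:(1,4)->(2,4)
Step 3: p0:escaped | p1:(3,2)->(4,2)->EXIT | p2:(2,4)->(3,4)
Step 4: p0:escaped | p1:escaped | p2:(3,4)->(4,4)
Step 5: p0:escaped | p1:escaped | p2:(4,4)->(4,3)
Step 6: p0:escaped | p1:escaped | p2:(4,3)->(4,2)->EXIT
Exit steps: [2, 3, 6]
First to escape: p0 at step 2

Answer: 0 2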